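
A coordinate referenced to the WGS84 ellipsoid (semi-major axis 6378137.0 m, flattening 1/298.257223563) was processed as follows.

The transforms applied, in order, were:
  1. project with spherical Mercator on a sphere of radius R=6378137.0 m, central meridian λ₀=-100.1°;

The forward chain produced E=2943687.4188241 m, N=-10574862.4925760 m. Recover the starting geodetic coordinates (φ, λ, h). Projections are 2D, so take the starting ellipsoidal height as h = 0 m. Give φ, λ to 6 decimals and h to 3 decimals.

φ=-68.426307°, λ=-73.656406°, h=0.000 m

start: E=2943687.4188, N=-10574862.4926 m
→ merc⁻¹: φ=-68.42630700°, λ=-73.65640600°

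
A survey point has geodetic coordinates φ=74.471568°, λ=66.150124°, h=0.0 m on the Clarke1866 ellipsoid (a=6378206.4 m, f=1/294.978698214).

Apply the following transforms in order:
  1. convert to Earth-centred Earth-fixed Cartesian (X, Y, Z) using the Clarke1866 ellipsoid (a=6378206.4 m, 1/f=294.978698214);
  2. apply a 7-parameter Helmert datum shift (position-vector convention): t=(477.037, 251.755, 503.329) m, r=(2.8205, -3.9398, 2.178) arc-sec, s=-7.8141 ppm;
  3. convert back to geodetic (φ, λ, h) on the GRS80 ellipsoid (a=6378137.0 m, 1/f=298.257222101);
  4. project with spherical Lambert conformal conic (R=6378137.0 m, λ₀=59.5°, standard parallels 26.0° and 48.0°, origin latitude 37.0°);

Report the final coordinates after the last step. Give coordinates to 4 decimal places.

start: φ=74.471568°, λ=66.150124°, h=0.000 m
→ ECEF (a=6378206.400, f=1/294.978698214): X=692613.4988, Y=1566669.9786, Z=6123058.8522
→ Helmert 7p (PV): X=692951.6272, Y=1566833.0778, Z=6123548.9870
→ geod (Bowring, a=6378137.000): φ=74.46917284°, λ=66.14198703°, h=397.3831 m
→ lcc (R=6378137.0, λ₀=59.5°): E=264139.5406, N=4500178.8605

E=264139.5406 m, N=4500178.8605 m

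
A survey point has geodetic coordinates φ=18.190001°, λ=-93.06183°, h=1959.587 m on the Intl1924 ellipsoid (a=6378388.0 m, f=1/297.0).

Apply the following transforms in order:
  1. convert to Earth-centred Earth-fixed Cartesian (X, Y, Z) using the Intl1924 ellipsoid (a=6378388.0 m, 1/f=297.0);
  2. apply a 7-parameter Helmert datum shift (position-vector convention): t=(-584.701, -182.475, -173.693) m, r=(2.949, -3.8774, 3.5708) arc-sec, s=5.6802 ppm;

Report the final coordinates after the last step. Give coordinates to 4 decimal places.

start: φ=18.190001°, λ=-93.061830°, h=1959.587 m
→ ECEF (a=6378388.000, f=1/297.0): X=-323872.4874, Y=-6054829.6711, Z=1979009.9510
→ Helmert 7p (PV): X=-324391.4099, Y=-6055080.4399, Z=1978754.8436

X=-324391.4099 m, Y=-6055080.4399 m, Z=1978754.8436 m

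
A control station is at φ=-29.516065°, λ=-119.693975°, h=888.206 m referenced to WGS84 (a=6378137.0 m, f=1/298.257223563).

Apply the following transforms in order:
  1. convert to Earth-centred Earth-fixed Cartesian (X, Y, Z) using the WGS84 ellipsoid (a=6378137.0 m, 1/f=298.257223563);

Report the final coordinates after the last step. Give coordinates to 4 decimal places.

X=-2752089.8350 m, Y=-4826106.2416 m, Z=-3124242.0529 m

start: φ=-29.516065°, λ=-119.693975°, h=888.206 m
→ ECEF (a=6378137.000, f=1/298.257223563): X=-2752089.8350, Y=-4826106.2416, Z=-3124242.0529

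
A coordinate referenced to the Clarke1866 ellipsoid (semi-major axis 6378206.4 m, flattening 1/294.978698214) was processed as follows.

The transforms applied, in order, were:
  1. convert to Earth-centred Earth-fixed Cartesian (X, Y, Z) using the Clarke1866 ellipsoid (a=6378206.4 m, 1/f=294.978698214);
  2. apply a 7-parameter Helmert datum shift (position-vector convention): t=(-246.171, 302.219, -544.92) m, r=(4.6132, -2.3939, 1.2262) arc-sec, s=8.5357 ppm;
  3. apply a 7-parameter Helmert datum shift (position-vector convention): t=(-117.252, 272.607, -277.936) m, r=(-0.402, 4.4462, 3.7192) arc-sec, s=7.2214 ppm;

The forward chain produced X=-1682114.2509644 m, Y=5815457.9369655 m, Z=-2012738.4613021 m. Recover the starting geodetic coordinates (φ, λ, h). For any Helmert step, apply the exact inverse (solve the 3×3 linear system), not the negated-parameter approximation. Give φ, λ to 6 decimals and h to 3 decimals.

φ=-18.503421°, λ=106.129209°, h=2643.840 m

start: X=-1682114.2510, Y=5815457.9370, Z=-2012738.4613 m
→ Helmert⁻¹: X=-1681836.6177, Y=5815177.5842, Z=-2012470.9124
→ Helmert⁻¹: X=-1681564.8770, Y=5814790.7285, Z=-2012019.3535
→ geod (Bowring, a=6378206.400): φ=-18.50342100°, λ=106.12920900°, h=2643.8400 m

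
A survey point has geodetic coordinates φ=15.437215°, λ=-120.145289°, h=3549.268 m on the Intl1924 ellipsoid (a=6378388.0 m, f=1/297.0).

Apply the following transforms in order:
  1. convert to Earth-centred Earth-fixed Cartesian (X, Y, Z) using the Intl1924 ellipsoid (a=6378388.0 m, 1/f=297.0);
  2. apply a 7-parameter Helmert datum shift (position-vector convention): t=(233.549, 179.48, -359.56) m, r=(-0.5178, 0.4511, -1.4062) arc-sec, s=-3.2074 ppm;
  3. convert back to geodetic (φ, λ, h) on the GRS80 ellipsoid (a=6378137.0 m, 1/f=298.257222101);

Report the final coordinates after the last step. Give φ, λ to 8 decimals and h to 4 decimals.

φ=15.43450607°, λ=-120.14462836°, h=3415.0225 m

start: φ=15.437215°, λ=-120.145289°, h=3549.268 m
→ ECEF (a=6378388.000, f=1/297.0): X=-3090082.2444, Y=-5320973.4703, Z=1687746.4518
→ Helmert 7p (PV): X=-3089871.3685, Y=-5320751.6205, Z=1687401.5940
→ geod (Bowring, a=6378137.000): φ=15.43450607°, λ=-120.14462836°, h=3415.0225 m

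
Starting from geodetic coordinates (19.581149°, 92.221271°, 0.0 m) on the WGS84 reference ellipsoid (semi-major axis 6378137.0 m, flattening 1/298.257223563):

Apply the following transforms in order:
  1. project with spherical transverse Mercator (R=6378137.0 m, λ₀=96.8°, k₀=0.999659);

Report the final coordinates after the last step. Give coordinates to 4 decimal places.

start: φ=19.581149°, λ=92.221271°, h=0.000 m
→ tm (R=6378137.0, λ₀=96.8°): E=-480457.3659, N=2185463.6756

E=-480457.3659 m, N=2185463.6756 m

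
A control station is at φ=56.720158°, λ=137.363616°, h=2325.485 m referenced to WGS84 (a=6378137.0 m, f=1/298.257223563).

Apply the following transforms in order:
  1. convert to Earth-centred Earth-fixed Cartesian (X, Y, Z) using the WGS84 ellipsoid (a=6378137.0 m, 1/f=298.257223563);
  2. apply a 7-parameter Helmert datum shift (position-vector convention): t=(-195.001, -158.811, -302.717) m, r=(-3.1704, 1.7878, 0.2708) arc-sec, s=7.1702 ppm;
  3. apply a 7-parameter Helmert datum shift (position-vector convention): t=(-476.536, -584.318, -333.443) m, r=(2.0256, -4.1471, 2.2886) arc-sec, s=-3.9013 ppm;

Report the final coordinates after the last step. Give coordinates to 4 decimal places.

X=-2582490.4053 m, Y=2376302.9756 m, Z=5310146.6285 m

start: φ=56.720158°, λ=137.363616°, h=2325.485 m
→ ECEF (a=6378137.000, f=1/298.257223563): X=-2581720.1955, Y=2377040.8913, Z=5310808.1541
→ Helmert 7p (PV): X=-2581890.7970, Y=2376977.3652, Z=5310529.3573
→ Helmert 7p (PV): X=-2582490.4053, Y=2376302.9756, Z=5310146.6285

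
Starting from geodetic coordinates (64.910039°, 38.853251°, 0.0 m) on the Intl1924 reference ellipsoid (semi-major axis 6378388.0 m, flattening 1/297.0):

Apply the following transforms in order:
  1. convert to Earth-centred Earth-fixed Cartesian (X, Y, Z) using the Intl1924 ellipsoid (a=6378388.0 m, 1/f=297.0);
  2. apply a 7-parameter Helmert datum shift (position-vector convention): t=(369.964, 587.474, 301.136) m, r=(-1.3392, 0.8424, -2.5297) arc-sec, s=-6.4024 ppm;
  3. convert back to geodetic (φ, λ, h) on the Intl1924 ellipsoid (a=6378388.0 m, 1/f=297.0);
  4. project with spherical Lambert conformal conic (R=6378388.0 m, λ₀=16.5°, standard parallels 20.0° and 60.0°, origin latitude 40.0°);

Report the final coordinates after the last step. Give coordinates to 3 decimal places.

E=1089618.213 m, N=2828969.312 m

start: φ=64.910039°, λ=38.853251°, h=0.000 m
→ ECEF (a=6378388.000, f=1/297.0): X=2112127.6028, Y=1701428.6272, Z=5753593.5449
→ Helmert 7p (PV): X=2112528.4088, Y=1702016.6600, Z=5753838.1714
→ geod (Bowring, a=6378388.000): φ=64.90543800°, λ=38.85761222°, h=510.3481 m
→ lcc (R=6378388.0, λ₀=16.5°): E=1089618.2128, N=2828969.3122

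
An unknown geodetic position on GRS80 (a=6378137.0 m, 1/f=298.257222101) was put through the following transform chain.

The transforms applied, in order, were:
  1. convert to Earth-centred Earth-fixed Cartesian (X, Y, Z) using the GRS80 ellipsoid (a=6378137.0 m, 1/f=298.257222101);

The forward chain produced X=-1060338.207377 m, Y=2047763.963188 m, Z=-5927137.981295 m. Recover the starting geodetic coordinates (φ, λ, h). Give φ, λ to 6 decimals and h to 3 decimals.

start: X=-1060338.2074, Y=2047763.9632, Z=-5927137.9813 m
→ geod (Bowring, a=6378137.000): φ=-68.87076400°, λ=117.37525400°, h=371.4600 m

φ=-68.870764°, λ=117.375254°, h=371.460 m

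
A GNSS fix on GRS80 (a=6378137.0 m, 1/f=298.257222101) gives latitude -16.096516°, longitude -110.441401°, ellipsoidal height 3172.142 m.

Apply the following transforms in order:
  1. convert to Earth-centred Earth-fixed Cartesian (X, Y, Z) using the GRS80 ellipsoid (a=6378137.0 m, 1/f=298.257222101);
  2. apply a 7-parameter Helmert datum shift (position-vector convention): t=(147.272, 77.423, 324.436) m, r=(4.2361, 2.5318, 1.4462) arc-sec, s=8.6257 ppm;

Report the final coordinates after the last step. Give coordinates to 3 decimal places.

X=-2141697.996 m, Y=-5746487.064 m, Z=-1757654.113 m

start: φ=-16.096516°, λ=-110.441401°, h=3172.142 m
→ ECEF (a=6378137.000, f=1/298.257222101): X=-2141845.5078, Y=-5746536.0033, Z=-1757871.6577
→ Helmert 7p (PV): X=-2141697.9964, Y=-5746487.0636, Z=-1757654.1130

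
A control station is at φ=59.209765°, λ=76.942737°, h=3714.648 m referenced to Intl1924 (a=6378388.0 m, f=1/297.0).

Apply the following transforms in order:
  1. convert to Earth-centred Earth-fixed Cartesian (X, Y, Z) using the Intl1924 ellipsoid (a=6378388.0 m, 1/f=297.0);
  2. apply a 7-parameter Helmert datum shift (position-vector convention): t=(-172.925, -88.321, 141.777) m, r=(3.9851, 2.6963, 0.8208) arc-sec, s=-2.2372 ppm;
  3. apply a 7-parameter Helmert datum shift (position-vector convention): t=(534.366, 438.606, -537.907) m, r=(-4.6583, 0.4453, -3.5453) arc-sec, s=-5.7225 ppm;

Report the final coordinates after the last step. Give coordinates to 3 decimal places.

start: φ=59.209765°, λ=76.942737°, h=3714.648 m
→ ECEF (a=6378388.000, f=1/297.0): X=739927.3327, Y=3190426.5322, Z=5459242.1064
→ Helmert 7p (PV): X=739811.4198, Y=3190228.5440, Z=5459423.6375
→ Helmert 7p (PV): X=740408.1720, Y=3190759.4734, Z=5458780.8438

X=740408.172 m, Y=3190759.473 m, Z=5458780.844 m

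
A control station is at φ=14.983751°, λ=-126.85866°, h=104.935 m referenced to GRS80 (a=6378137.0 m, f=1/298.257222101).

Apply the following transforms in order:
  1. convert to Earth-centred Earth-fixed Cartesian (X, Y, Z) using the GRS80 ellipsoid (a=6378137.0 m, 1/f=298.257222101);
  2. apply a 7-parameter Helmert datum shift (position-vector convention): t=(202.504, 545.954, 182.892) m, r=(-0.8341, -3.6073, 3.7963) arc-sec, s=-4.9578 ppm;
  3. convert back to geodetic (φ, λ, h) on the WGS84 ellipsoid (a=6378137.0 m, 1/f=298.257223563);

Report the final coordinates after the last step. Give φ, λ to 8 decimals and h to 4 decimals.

φ=14.98623478°, λ=-126.85939393°, h=-418.7806 m

start: φ=14.983751°, λ=-126.858660°, h=104.935 m
→ ECEF (a=6378137.000, f=1/298.257222101): X=-3696686.2769, Y=-4930929.5782, Z=1638390.5382
→ Helmert 7p (PV): X=-3696403.3454, Y=-4930420.5894, Z=1638520.5973
→ geod (Bowring, a=6378137.000): φ=14.98623478°, λ=-126.85939393°, h=-418.7806 m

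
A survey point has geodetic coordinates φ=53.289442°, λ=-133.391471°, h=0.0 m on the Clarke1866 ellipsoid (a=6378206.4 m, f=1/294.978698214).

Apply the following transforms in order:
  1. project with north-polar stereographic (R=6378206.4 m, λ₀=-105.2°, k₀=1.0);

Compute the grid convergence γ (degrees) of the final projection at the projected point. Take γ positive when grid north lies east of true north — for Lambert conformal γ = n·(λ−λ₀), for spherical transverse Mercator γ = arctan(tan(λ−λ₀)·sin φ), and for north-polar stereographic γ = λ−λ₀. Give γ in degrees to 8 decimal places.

start: φ=53.289442°, λ=-133.391471°, h=0.000 m
→ into stereo (λ₀=-105.2°): φ=53.28944200°, λ−λ₀=-28.19147100°
convergence γ = -28.19147100°

-28.19147100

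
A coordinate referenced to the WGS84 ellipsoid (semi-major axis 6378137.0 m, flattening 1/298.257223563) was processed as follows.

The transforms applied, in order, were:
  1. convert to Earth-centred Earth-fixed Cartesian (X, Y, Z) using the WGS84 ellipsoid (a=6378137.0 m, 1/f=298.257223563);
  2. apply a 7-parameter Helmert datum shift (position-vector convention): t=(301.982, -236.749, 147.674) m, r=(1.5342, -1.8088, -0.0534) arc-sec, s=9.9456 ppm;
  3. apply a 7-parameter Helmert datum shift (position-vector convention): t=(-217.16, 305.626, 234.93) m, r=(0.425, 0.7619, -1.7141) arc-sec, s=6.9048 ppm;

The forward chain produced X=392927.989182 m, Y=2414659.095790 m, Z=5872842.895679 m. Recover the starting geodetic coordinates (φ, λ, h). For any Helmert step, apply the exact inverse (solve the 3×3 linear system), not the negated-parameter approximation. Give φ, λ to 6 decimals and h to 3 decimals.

start: X=392927.9892, Y=2414659.0958, Z=5872842.8957 m
→ Helmert⁻¹: X=393100.6788, Y=2414352.1662, Z=5872563.8941
→ Helmert⁻¹: X=392845.6615, Y=2414608.6811, Z=5872336.4111
→ geod (Bowring, a=6378137.000): φ=67.52013200°, λ=80.75920800°, h=1623.6010 m

φ=67.520132°, λ=80.759208°, h=1623.601 m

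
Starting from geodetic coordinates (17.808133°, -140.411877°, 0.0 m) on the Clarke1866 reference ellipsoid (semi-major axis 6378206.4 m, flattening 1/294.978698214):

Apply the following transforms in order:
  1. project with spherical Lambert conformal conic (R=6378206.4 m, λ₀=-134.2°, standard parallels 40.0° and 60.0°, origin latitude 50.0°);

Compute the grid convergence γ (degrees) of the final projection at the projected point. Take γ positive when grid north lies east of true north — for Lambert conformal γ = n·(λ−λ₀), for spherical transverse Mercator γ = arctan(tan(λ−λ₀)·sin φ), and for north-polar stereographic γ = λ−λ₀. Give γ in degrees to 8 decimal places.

-4.78331280

start: φ=17.808133°, λ=-140.411877°, h=0.000 m
→ into lcc (λ₀=-134.2°): φ=17.80813300°, λ−λ₀=-6.21187700°
convergence γ = -4.78331280°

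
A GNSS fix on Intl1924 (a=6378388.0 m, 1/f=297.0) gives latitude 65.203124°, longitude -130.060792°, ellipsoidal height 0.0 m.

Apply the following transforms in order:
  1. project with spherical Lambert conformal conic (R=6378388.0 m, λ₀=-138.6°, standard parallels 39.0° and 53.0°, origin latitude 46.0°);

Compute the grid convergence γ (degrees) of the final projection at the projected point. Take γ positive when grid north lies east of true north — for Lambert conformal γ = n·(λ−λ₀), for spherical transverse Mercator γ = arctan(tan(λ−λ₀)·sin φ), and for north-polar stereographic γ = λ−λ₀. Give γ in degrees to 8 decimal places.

start: φ=65.203124°, λ=-130.060792°, h=0.000 m
→ into lcc (λ₀=-138.6°): φ=65.20312400°, λ−λ₀=8.53920800°
convergence γ = 6.15802789°

6.15802789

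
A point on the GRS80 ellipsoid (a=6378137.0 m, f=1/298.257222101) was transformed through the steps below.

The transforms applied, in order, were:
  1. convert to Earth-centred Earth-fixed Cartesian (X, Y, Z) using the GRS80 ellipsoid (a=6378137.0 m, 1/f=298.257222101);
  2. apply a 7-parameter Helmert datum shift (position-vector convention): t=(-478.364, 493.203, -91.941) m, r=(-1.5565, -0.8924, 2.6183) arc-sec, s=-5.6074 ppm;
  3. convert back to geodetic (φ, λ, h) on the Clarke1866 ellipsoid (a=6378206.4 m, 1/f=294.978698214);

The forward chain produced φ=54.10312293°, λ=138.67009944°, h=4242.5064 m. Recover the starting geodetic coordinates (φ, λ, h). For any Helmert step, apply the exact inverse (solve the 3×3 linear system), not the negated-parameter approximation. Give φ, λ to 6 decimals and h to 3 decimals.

φ=54.107027°, λ=138.670425°, h=3864.741 m

start: φ=54.103123°, λ=138.670099°, h=4242.506 m
→ ECEF (a=6378206.400, f=1/294.978698214): X=-2816356.2384, Y=2476834.7141, Z=5146716.1711
→ Helmert⁻¹: X=-2815839.9620, Y=2476352.3021, Z=5146867.8420
→ geod (Bowring, a=6378137.000): φ=54.10702700°, λ=138.67042500°, h=3864.7410 m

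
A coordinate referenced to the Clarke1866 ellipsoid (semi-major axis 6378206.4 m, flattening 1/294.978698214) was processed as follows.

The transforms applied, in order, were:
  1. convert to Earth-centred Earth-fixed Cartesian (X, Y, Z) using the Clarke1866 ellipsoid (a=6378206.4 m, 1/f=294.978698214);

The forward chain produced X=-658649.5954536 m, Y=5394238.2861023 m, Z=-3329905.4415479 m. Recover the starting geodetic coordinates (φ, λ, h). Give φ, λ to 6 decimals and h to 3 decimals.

φ=-31.671764°, λ=96.961494°, h=1091.946 m

start: X=-658649.5955, Y=5394238.2861, Z=-3329905.4415 m
→ geod (Bowring, a=6378206.400): φ=-31.67176400°, λ=96.96149400°, h=1091.9460 m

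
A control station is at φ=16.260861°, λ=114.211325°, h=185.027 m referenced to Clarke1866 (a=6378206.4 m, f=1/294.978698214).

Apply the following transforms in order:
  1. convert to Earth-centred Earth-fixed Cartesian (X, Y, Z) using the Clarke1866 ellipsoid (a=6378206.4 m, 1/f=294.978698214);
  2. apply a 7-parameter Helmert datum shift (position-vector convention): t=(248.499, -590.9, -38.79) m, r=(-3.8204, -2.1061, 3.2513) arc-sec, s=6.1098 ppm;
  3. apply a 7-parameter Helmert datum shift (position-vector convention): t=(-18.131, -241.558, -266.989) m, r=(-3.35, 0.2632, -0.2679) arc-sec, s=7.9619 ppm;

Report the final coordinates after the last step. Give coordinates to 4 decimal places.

X=-2511727.3116 m, Y=5585383.7966 m, Z=1773904.5856 m

start: φ=16.260861°, λ=114.211325°, h=185.027 m
→ ECEF (a=6378206.400, f=1/294.978698214): X=-2511825.6827, Y=5586112.3027, Z=1774402.0222
→ Helmert 7p (PV): X=-2511698.7014, Y=5585548.8046, Z=1774244.9602
→ Helmert 7p (PV): X=-2511727.3116, Y=5585383.7966, Z=1773904.5856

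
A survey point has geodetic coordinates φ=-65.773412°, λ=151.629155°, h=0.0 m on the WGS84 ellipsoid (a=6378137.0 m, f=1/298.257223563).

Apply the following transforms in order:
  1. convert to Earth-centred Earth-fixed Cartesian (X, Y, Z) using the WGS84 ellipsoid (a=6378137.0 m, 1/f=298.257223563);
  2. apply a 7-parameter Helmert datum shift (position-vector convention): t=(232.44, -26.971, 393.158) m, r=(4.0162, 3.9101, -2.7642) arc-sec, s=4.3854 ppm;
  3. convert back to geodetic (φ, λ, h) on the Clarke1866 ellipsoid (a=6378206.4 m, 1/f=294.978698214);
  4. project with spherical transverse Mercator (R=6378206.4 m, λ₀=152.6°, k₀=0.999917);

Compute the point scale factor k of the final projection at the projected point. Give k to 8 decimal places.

start: φ=-65.773412°, λ=151.629155°, h=0.000 m
→ ECEF (a=6378137.000, f=1/298.257223563): X=-2309325.8072, Y=1247129.5752, Z=-5793625.3884
→ Helmert 7p (PV): X=-2309196.6099, Y=1247251.8300, Z=-5793189.5773
→ geod (Bowring, a=6378206.400): φ=-65.77386321°, λ=151.62546637°, h=-291.8960 m
→ into tm (λ₀=152.6°): φ=-65.77386321°, λ−λ₀=-0.97453363°
scale k = 0.99994135

0.99994135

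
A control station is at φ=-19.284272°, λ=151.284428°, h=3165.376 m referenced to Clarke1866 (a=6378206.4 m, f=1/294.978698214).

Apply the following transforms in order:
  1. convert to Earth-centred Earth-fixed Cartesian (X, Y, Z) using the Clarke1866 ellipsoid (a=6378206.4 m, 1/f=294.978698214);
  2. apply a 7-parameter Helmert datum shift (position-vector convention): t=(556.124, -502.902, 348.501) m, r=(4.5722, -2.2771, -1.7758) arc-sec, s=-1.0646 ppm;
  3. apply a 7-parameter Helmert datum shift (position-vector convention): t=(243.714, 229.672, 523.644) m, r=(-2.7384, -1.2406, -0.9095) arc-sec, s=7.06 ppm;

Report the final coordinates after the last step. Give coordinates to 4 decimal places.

X=-5283657.2305 m, Y=2894877.1257 m, Z=-2093201.5979 m

start: φ=-19.284272°, λ=151.284428°, h=3165.376 m
→ ECEF (a=6378206.400, f=1/294.978698214): X=-5284498.7876, Y=2895045.5857, Z=-2093996.8148
→ Helmert 7p (PV): X=-5283888.9964, Y=2894631.5144, Z=-2093640.2503
→ Helmert 7p (PV): X=-5283657.2305, Y=2894877.1257, Z=-2093201.5979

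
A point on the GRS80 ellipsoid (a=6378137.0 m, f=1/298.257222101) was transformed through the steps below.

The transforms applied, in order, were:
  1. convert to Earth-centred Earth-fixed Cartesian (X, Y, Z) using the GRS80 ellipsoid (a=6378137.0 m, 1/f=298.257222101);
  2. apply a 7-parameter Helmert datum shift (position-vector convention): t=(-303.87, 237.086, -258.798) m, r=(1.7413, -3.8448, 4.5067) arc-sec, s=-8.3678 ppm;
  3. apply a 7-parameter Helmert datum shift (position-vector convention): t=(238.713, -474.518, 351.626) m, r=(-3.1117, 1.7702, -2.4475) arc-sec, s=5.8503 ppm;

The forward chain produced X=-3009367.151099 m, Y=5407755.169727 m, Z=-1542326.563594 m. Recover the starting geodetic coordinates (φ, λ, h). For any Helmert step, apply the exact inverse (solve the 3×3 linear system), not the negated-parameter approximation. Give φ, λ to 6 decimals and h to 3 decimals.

φ=-14.084336°, λ=119.093456°, h=1328.012 m

start: X=-3009367.1511, Y=5407755.1697, Z=-1542326.5636 m
→ Helmert⁻¹: X=-3009639.1907, Y=5408185.6081, Z=-1542613.4062
→ Helmert⁻¹: X=-3009271.0912, Y=5408046.5043, Z=-1542357.0763
→ geod (Bowring, a=6378137.000): φ=-14.08433600°, λ=119.09345600°, h=1328.0120 m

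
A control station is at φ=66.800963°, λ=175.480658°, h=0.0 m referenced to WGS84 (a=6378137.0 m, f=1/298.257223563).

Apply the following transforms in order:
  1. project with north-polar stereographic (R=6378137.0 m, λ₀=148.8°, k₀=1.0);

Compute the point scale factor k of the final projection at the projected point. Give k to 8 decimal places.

1.04213239

start: φ=66.800963°, λ=175.480658°, h=0.000 m
→ into stereo (λ₀=148.8°): φ=66.80096300°, λ−λ₀=26.68065800°
scale k = 1.04213239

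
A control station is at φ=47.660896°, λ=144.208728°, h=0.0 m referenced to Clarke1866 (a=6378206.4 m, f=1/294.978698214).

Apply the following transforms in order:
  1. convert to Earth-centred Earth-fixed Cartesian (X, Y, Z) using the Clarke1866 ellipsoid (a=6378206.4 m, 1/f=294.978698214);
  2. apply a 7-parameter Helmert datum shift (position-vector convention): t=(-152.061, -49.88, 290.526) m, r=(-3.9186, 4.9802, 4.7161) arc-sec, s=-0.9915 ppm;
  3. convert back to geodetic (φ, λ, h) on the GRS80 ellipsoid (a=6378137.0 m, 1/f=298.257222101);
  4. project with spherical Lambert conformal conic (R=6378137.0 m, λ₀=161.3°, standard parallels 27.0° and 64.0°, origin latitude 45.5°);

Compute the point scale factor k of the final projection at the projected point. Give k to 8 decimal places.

start: φ=47.660896°, λ=144.208728°, h=0.000 m
→ ECEF (a=6378206.400, f=1/294.978698214): X=-3491037.4687, Y=2517007.3005, Z=4691360.4482
→ Helmert 7p (PV): X=-3491130.3466, Y=2516964.2308, Z=4691682.7948
→ geod (Bowring, a=6378137.000): φ=47.66038402°, λ=144.20991621°, h=211.6559 m
→ into lcc (λ₀=161.3°): φ=47.66038402°, λ−λ₀=-17.09008379°
scale k = 0.94779524

0.94779524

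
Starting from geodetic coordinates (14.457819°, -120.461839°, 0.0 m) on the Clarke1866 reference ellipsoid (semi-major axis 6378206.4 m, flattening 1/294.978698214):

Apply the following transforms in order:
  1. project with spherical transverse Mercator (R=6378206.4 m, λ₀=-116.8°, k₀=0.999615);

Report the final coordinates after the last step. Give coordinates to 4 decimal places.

E=-394812.6158 m, N=1611987.9251 m

start: φ=14.457819°, λ=-120.461839°, h=0.000 m
→ tm (R=6378206.4, λ₀=-116.8°): E=-394812.6158, N=1611987.9251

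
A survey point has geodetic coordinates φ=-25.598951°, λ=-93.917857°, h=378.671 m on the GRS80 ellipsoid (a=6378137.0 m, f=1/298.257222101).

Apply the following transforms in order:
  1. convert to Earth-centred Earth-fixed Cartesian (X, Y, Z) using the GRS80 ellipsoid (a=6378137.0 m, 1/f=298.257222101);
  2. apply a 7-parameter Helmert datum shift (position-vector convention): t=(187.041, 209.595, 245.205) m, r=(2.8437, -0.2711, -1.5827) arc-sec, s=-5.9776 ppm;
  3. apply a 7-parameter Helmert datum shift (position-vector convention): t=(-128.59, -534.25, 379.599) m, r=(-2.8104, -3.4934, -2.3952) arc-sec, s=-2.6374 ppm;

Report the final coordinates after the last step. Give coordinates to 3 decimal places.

start: φ=-25.598951°, λ=-93.917857°, h=378.671 m
→ ECEF (a=6378137.000, f=1/298.257222101): X=-393285.8431, Y=-5742549.4152, Z=-2739224.1331
→ Helmert 7p (PV): X=-393136.9141, Y=-5742264.7113, Z=-2739042.2410
→ Helmert 7p (PV): X=-393284.7581, Y=-5742816.5714, Z=-2738583.8371

X=-393284.758 m, Y=-5742816.571 m, Z=-2738583.837 m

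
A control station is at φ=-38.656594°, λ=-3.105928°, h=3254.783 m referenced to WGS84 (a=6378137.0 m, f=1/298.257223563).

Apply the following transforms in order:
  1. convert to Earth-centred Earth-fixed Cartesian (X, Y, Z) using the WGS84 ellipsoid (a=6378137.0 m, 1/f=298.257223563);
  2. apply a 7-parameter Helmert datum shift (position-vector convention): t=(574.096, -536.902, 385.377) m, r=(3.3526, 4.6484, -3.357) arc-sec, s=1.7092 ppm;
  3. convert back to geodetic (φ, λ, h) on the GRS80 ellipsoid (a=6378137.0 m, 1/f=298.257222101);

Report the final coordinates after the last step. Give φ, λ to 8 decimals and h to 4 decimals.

φ=-38.65183822°, λ=-3.11197542°, h=3495.8531 m

start: φ=-38.656594°, λ=-3.105928°, h=3254.783 m
→ ECEF (a=6378137.000, f=1/298.257223563): X=4982441.5732, Y=-270356.4039, Z=-3964651.8502
→ Helmert 7p (PV): X=4982930.4373, Y=-270910.4173, Z=-3964389.9288
→ geod (Bowring, a=6378137.000): φ=-38.65183822°, λ=-3.11197542°, h=3495.8531 m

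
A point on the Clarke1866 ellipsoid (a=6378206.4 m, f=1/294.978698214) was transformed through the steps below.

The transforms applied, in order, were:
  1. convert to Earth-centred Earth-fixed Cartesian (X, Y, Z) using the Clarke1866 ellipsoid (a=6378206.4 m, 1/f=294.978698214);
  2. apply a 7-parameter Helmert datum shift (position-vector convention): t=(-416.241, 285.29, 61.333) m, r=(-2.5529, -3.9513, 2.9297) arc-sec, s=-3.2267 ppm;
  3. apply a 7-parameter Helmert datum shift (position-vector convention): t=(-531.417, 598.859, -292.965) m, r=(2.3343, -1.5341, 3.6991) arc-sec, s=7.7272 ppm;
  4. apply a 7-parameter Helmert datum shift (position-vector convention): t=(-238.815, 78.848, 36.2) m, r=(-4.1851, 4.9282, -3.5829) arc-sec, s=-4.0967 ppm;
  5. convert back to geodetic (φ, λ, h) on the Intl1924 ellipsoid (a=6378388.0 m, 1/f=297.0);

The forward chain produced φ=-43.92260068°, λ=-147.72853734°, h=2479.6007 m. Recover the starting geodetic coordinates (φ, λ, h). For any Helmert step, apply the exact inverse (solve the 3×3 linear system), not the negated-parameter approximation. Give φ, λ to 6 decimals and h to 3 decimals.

start: φ=-43.922601°, λ=-147.728537°, h=2479.601 m
→ ECEF (a=6378388.000, f=1/297.0): X=-3892340.8167, Y=-2457923.1407, Z=-4403699.2688
→ Helmert⁻¹: X=-3891970.0298, Y=-2457990.3087, Z=-4403896.3714
→ Helmert⁻¹: X=-3891485.3854, Y=-2458550.2155, Z=-4403512.6127
→ Helmert⁻¹: X=-3891200.9788, Y=-2458733.6686, Z=-4403544.0445
→ geod (Bowring, a=6378206.400): φ=-43.92622500°, λ=-147.71243100°, h=2241.5950 m

φ=-43.926225°, λ=-147.712431°, h=2241.595 m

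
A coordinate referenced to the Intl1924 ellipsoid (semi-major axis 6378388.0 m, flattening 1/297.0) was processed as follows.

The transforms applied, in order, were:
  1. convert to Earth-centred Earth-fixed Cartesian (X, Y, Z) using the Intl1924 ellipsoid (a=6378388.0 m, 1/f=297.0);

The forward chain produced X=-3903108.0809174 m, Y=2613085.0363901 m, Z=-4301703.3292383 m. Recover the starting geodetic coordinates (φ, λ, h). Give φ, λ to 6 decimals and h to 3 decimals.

φ=-42.676824°, λ=146.198156°, h=667.344 m

start: X=-3903108.0809, Y=2613085.0364, Z=-4301703.3292 m
→ geod (Bowring, a=6378388.000): φ=-42.67682400°, λ=146.19815600°, h=667.3440 m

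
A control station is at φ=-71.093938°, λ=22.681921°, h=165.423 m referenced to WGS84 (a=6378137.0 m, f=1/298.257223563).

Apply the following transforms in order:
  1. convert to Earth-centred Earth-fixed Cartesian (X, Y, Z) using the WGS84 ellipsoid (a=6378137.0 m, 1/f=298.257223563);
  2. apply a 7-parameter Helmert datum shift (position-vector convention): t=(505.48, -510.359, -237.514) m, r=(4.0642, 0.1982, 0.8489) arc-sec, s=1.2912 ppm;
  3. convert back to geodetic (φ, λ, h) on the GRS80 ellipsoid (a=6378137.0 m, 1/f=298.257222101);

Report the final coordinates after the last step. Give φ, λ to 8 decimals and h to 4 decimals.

start: φ=-71.093938°, λ=22.681921°, h=165.423 m
→ ECEF (a=6378137.000, f=1/298.257223563): X=1912582.2734, Y=799341.4961, Z=-6011842.4626
→ Helmert 7p (PV): X=1913081.1564, Y=798958.4969, Z=-6012073.8268
→ geod (Bowring, a=6378137.000): φ=-71.09195881°, λ=22.66683840°, h=485.6234 m

φ=-71.09195881°, λ=22.66683840°, h=485.6234 m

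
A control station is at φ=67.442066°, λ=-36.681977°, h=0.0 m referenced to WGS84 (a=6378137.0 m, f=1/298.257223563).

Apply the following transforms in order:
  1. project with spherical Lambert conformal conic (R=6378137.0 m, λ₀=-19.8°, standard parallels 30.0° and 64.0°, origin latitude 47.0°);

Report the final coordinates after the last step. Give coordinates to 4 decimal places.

E=-733085.2502 m, N=2301950.7169 m

start: φ=67.442066°, λ=-36.681977°, h=0.000 m
→ lcc (R=6378137.0, λ₀=-19.8°): E=-733085.2502, N=2301950.7169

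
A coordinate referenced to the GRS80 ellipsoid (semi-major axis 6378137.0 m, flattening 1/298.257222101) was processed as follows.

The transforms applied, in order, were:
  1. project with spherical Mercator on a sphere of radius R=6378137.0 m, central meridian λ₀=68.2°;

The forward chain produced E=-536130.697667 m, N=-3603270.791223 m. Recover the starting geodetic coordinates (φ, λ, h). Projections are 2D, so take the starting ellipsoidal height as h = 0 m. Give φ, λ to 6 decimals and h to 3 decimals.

start: E=-536130.6977, N=-3603270.7912 m
→ merc⁻¹: φ=-30.77274500°, λ=63.38385600°

φ=-30.772745°, λ=63.383856°, h=0.000 m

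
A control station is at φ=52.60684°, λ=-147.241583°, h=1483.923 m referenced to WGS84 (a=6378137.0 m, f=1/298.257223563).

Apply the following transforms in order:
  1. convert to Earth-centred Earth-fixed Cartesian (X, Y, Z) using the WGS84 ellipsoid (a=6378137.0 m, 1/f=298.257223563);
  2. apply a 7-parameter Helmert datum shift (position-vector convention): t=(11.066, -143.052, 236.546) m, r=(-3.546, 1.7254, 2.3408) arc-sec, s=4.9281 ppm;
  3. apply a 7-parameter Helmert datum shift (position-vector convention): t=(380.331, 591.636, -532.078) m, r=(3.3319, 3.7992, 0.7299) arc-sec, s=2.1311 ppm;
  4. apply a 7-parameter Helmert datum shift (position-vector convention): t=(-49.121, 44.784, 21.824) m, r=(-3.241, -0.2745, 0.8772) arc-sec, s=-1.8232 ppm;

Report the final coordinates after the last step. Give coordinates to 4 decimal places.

start: φ=52.606840°, λ=-147.241583°, h=1483.923 m
→ ECEF (a=6378137.000, f=1/298.257223563): X=-3264968.2483, Y=-2100776.2912, Z=5045272.2631
→ Helmert 7p (PV): X=-3264907.2278, Y=-2100880.0126, Z=5045597.0999
→ Helmert 7p (PV): X=-3264433.4851, Y=-2100385.9114, Z=5045101.9745
→ Helmert 7p (PV): X=-3264474.4360, Y=-2100271.9083, Z=5045143.2588

X=-3264474.4360 m, Y=-2100271.9083 m, Z=5045143.2588 m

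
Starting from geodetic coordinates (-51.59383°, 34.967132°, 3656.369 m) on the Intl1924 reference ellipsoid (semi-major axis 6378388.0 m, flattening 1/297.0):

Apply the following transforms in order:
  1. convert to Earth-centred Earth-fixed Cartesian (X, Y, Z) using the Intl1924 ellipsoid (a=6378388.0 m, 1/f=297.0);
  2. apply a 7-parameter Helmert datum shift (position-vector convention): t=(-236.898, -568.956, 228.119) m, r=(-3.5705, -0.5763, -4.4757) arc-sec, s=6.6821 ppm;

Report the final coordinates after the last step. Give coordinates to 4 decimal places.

X=3255593.1771 m, Y=2276204.3800 m, Z=-4977652.6115 m

start: φ=-51.593830°, λ=34.967132°, h=3656.369 m
→ ECEF (a=6378388.000, f=1/297.0): X=3255745.0052, Y=2276914.9357, Z=-4977817.1505
→ Helmert 7p (PV): X=3255593.1771, Y=2276204.3800, Z=-4977652.6115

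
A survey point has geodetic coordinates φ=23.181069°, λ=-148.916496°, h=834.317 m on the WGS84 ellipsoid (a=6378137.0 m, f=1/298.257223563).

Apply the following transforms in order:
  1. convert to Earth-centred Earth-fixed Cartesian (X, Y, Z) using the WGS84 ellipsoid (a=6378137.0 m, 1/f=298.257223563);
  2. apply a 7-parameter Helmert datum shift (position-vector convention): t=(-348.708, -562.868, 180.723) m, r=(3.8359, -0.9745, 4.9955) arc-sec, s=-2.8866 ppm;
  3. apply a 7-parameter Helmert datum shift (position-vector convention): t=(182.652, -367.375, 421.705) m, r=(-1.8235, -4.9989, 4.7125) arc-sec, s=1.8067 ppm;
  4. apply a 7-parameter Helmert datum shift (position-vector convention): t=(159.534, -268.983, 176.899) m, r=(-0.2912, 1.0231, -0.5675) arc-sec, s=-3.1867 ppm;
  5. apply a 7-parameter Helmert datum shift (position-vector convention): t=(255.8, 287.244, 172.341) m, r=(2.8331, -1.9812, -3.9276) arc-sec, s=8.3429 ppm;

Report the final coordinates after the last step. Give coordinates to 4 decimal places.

X=-5024379.4652 m, Y=-3030166.7925 m, Z=2496219.8895 m

start: φ=23.181069°, λ=-148.916496°, h=834.317 m
→ ECEF (a=6378137.000, f=1/298.257223563): X=-5024600.9332, Y=-3029060.3535, Z=2495493.7951
→ Helmert 7p (PV): X=-5024873.5670, Y=-3029782.5760, Z=2495587.2447
→ Helmert 7p (PV): X=-5024691.2538, Y=-3030248.1652, Z=2495918.4638
→ Helmert 7p (PV): X=-5024511.6648, Y=-3030490.1436, Z=2496116.6101
→ Helmert 7p (PV): X=-5024379.4652, Y=-3030166.7925, Z=2496219.8895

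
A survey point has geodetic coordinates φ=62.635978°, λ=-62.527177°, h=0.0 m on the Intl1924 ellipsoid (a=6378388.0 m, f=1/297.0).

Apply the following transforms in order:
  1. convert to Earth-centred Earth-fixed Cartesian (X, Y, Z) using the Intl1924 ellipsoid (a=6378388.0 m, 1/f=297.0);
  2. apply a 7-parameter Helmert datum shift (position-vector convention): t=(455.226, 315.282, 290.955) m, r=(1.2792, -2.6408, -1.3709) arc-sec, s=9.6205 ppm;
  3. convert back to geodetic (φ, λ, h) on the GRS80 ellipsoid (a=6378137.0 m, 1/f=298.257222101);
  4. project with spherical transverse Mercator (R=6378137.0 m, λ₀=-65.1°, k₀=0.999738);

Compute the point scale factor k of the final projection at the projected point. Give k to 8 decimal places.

start: φ=62.635978°, λ=-62.527177°, h=0.000 m
→ ECEF (a=6378388.000, f=1/297.0): X=1356110.0728, Y=-2608082.8756, Z=5641568.0574
→ Helmert 7p (PV): X=1356488.7815, Y=-2607836.6858, Z=5641914.4747
→ geod (Bowring, a=6378137.000): φ=62.63708405°, λ=-62.51841412°, h=466.5635 m
→ into tm (λ₀=-65.1°): φ=62.63708405°, λ−λ₀=2.58158588°
scale k = 0.99995231

0.99995231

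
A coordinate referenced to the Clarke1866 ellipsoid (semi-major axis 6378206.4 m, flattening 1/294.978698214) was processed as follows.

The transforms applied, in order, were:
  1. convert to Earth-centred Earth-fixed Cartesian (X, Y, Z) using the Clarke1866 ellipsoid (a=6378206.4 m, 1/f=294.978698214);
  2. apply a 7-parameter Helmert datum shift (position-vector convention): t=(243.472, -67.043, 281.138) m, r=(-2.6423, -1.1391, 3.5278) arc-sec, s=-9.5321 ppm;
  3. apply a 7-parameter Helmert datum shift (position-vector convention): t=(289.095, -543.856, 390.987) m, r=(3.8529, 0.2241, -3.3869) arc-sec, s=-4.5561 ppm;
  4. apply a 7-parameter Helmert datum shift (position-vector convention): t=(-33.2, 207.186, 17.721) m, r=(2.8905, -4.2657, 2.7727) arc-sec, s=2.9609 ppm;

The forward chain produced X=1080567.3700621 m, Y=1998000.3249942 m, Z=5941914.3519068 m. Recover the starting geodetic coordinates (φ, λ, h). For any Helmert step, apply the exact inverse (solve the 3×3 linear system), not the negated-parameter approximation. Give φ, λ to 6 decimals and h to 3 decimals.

start: X=1080567.3701, Y=1998000.3250, Z=5941914.3519 m
→ Helmert⁻¹: X=1080747.1077, Y=1997855.9619, Z=5941828.6900
→ Helmert⁻¹: X=1080423.6639, Y=1998537.6458, Z=5941428.6153
→ Helmert⁻¹: X=1080257.4803, Y=1998529.1556, Z=5941223.7453
→ geod (Bowring, a=6378206.400): φ=69.20364800°, λ=61.60761400°, h=1426.0170 m

φ=69.203648°, λ=61.607614°, h=1426.017 m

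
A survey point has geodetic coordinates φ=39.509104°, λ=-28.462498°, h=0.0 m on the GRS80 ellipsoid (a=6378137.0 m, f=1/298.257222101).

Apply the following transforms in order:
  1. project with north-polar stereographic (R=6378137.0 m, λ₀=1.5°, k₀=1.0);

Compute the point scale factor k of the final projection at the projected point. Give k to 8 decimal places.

start: φ=39.509104°, λ=-28.462498°, h=0.000 m
→ into stereo (λ₀=1.5°): φ=39.50910400°, λ−λ₀=-29.96249800°
scale k = 1.22234384

1.22234384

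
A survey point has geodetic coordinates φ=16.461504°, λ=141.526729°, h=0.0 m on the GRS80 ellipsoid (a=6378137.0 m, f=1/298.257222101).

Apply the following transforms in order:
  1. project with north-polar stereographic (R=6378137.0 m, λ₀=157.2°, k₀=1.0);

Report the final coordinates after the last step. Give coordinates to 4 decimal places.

start: φ=16.461504°, λ=141.526729°, h=0.000 m
→ stereo (R=6378137.0, λ₀=157.2°): E=-2575146.6567, N=-9177809.3662

E=-2575146.6567 m, N=-9177809.3662 m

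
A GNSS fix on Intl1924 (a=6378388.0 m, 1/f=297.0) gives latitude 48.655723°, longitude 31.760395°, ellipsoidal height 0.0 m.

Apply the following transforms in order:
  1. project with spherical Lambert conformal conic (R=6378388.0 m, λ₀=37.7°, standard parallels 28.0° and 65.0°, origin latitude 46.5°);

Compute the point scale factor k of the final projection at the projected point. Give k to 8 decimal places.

start: φ=48.655723°, λ=31.760395°, h=0.000 m
→ into lcc (λ₀=37.7°): φ=48.65572300°, λ−λ₀=-5.93960500°
scale k = 0.94772741

0.94772741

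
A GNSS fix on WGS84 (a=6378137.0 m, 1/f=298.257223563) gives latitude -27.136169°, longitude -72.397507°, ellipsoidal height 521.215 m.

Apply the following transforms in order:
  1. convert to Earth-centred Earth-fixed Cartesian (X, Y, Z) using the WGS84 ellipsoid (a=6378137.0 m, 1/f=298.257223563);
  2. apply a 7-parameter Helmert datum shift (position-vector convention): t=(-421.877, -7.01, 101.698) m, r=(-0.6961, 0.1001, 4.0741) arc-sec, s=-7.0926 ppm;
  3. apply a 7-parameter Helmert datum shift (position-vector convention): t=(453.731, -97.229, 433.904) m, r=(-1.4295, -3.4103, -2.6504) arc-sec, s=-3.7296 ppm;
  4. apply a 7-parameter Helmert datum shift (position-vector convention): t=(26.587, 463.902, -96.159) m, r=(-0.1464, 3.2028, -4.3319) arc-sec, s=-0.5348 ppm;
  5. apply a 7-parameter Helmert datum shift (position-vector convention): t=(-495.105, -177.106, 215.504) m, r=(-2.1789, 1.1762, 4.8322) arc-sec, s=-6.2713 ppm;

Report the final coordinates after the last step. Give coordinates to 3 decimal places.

X=1717411.586 m, Y=-5414278.253 m, Z=-2891074.948 m

start: φ=-27.136169°, λ=-72.397507°, h=521.215 m
→ ECEF (a=6378137.000, f=1/298.257223563): X=1717843.0105, Y=-5414509.8854, Z=-2891888.7945
→ Helmert 7p (PV): X=1717514.4917, Y=-5414454.3216, Z=-2891749.1465
→ Helmert 7p (PV): X=1717940.0551, Y=-5414573.4669, Z=-2891238.5365
→ Helmert 7p (PV): X=1717807.1145, Y=-5414144.8009, Z=-2891355.9817
→ Helmert 7p (PV): X=1717411.5864, Y=-5414278.2530, Z=-2891074.9481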